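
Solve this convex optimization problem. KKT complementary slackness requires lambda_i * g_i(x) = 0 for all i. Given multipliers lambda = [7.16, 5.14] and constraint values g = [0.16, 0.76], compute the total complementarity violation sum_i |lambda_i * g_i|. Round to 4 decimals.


KKT complementary slackness check:
lambda_1 * g_1 = 7.16 * 0.16 = 1.1456
lambda_2 * g_2 = 5.14 * 0.76 = 3.9064
Total violation = 1.1456 + 3.9064 = 5.052


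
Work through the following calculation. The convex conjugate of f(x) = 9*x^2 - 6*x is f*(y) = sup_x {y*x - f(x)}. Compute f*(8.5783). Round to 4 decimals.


f*(y) = sup_x {y*x - a*x^2 - b*x} = sup_x {(y-b)*x - a*x^2}
FOC: (y - b) - 2a*x = 0 => x* = (y - b)/(2a)
x* = (8.5783 + 6)/(2*9) = 0.8099
f*(8.5783) = (y-b)^2/(4a) = (8.5783 + 6)^2/(4*9)
= 212.5268/36 = 5.9035


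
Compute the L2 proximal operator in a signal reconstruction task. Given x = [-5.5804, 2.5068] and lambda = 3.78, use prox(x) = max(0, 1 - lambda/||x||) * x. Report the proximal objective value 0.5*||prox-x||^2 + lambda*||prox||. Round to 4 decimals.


Step 1: Compute ||x||.
||x|| = 6.1176
Step 2: Compute scaling factor.
scale = max(0, 1 - 3.78/6.1176) = 0.3821
Step 3: prox(x) = [-2.1323, 0.9579]
||prox(x)|| = 2.3376
Step 4: Proximal objective.
0.5*||prox-x||^2 = 7.1442
lambda*||prox|| = 8.8361
Total = 15.9803


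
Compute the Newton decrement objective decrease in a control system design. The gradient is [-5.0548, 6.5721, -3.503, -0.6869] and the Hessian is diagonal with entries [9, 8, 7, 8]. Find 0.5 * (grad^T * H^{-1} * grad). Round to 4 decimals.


Step 1: H is diagonal, so H^(-1) * g = [-0.5616, 0.8215, -0.5004, -0.0859].
Step 2: g^T H^(-1) g = sum_i g_i^2 / H_ii
  = (-5.0548)^2/9 + (6.5721)^2/8 + (-3.503)^2/7 + (-0.6869)^2/8
  = 2.839 + 5.3991 + 1.753 + 0.059 = 10.05
Step 3: Objective decrease = 0.5 * g^T H^(-1) g = 5.025


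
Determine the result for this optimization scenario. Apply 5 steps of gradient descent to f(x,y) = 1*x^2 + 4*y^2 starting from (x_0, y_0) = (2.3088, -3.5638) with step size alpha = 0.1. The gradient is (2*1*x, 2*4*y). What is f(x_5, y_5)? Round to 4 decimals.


Gradient descent on f(x,y) = 1*x^2 + 4*y^2.
Starting point: (2.3088, -3.5638), alpha = 0.1
Step 1: grad_x = 2*1*2.3088 = 4.6176, grad_y = 2*4*-3.5638 = -28.5104
  x_1 = 2.3088 - 0.1*4.6176 = 1.847
  y_1 = -3.5638 - 0.1*-28.5104 = -0.7128
Step 2: grad_x = 2*1*1.847 = 3.6941, grad_y = 2*4*-0.7128 = -5.7021
  x_2 = 1.847 - 0.1*3.6941 = 1.4776
  y_2 = -0.7128 - 0.1*-5.7021 = -0.1426
Step 3: grad_x = 2*1*1.4776 = 2.9553, grad_y = 2*4*-0.1426 = -1.1404
  x_3 = 1.4776 - 0.1*2.9553 = 1.1821
  y_3 = -0.1426 - 0.1*-1.1404 = -0.0285
Step 4: grad_x = 2*1*1.1821 = 2.3642, grad_y = 2*4*-0.0285 = -0.2281
  x_4 = 1.1821 - 0.1*2.3642 = 0.9457
  y_4 = -0.0285 - 0.1*-0.2281 = -0.0057
Step 5: grad_x = 2*1*0.9457 = 1.8914, grad_y = 2*4*-0.0057 = -0.0456
  x_5 = 0.9457 - 0.1*1.8914 = 0.7565
  y_5 = -0.0057 - 0.1*-0.0456 = -0.0011
f(0.7565, -0.0011) = 1*0.7565^2 + 4*(-0.0011)^2 = 0.5724


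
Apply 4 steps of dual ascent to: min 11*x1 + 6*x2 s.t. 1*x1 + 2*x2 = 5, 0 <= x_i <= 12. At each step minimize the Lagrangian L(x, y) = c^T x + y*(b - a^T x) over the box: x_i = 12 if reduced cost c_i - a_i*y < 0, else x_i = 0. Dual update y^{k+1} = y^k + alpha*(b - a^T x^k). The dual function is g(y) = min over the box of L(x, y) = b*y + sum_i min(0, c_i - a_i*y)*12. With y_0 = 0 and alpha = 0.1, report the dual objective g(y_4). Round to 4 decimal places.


Dual ascent for LP: min 11*x1 + 6*x2, 1*x1 + 2*x2 = 5, 0 <= x_i <= 12
Step 1: y^k = 0.0, reduced costs: (11.0, 6.0)
  x^k = (0.0, 0.0), subgradient = b - a^T x = 5.0
  y^{k+1} = 0.0 + 0.1*5.0 = 0.5
Step 2: y^k = 0.5, reduced costs: (10.5, 5.0)
  x^k = (0.0, 0.0), subgradient = b - a^T x = 5.0
  y^{k+1} = 0.5 + 0.1*5.0 = 1.0
Step 3: y^k = 1.0, reduced costs: (10.0, 4.0)
  x^k = (0.0, 0.0), subgradient = b - a^T x = 5.0
  y^{k+1} = 1.0 + 0.1*5.0 = 1.5
Step 4: y^k = 1.5, reduced costs: (9.5, 3.0)
  x^k = (0.0, 0.0), subgradient = b - a^T x = 5.0
  y^{k+1} = 1.5 + 0.1*5.0 = 2.0
Dual objective at y_4 = 2.0: reduced costs (9.0, 2.0), box minimizer x = (0.0, 0.0)
g(y_4) = b*y + (c1 - a1*y)*x1 + (c2 - a2*y)*x2 = 5*2.0 + 9.0*0.0 + 2.0*0.0 = 10.0 + 0.0 + 0.0 = 10.0


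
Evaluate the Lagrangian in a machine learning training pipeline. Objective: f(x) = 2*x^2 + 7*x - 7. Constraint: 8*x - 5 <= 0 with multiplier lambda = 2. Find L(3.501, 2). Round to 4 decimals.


Step 1: Evaluate f(x).
f(3.501) = 2*3.501^2 + 7*3.501 - 7 = 42.021
Step 2: Evaluate g(x).
g(3.501) = 8*3.501 - 5 = 23.008
Step 3: Compute Lagrangian.
L = 42.021 + 2*23.008 = 88.037


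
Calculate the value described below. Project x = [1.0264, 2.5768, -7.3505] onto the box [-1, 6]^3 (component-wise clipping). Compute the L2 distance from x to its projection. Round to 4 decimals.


Project each component onto [-1, 6].
clip(1.0264) = 1.0264, clip(2.5768) = 2.5768, clip(-7.3505) = -1.0
Projection = [1.0264, 2.5768, -1.0]
Squared diffs: [0.0, 0.0, 40.3289]
Distance = sqrt(40.3289) = 6.3505


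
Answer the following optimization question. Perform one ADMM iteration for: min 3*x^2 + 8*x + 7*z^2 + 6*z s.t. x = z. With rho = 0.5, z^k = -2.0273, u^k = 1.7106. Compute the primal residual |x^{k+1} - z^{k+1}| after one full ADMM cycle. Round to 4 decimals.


ADMM iteration with rho = 0.5, z^k = -2.0273, u^k = 1.7106
Step 1: x-update.
Minimize 3*x^2 + 8*x + (0.5/2)*(x + 2.0273 + 1.7106)^2
FOC: (2*3 + 0.5)*x = -8 + 0.5*(-2.0273 - 1.7106)
x^{k+1} = -1.5183
Step 2: z-update.
Minimize 7*z^2 + 6*z + (0.5/2)*(-1.5183 - z + 1.7106)^2
FOC: (2*7 + 0.5)*z = -6 + 0.5*(-1.5183 + 1.7106)
z^{k+1} = -0.4072
Step 3: u-update.
u^{k+1} = 1.7106 - 1.5183 + 0.4072 = 0.5995
Step 4: Primal residual = |-1.5183 + 0.4072| = 1.1111


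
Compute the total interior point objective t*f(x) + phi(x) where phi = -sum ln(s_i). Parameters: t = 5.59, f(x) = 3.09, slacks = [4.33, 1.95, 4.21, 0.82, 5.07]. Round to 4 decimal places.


Step 1: Compute log-barrier.
ln values: [1.4656, 0.6678, 1.4375, -0.1985, 1.6233]
phi = -(1.4656 + 0.6678 + 1.4375 - 0.1985 + 1.6233) = -4.9957
Step 2: Compute augmented objective.
t*f(x) = 5.59*3.09 = 17.2731
Total = 17.2731 - 4.9957 = 12.2774


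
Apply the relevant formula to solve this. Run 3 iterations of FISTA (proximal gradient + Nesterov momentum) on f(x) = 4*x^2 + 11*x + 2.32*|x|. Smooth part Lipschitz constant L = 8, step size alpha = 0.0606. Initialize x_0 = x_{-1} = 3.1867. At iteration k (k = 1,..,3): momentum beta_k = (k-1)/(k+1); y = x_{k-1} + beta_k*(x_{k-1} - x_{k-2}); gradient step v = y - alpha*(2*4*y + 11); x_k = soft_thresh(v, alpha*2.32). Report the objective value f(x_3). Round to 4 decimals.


FISTA on f(x) = 4*x^2 + 11*x + 2.32*|x|
L = 8, alpha = 0.0606
Iteration 1: beta = 0.0, y = 3.1867 + 0.0*(3.1867 - 3.1867) = 3.1867
  grad(y) = 36.4936, v = y - alpha*grad = 0.9752
  prox(v) = soft_thresh(0.9752, 0.1406) = 0.8346
Iteration 2: beta = 0.3333, y = 0.8346 + 0.3333*(0.8346 - 3.1867) = 0.0506
  grad(y) = 11.4045, v = y - alpha*grad = -0.6406
  prox(v) = soft_thresh(-0.6406, 0.1406) = -0.5
Iteration 3: beta = 0.5, y = -0.5 + 0.5*(-0.5 - 0.8346) = -1.1672
  grad(y) = 1.6621, v = y - alpha*grad = -1.268
  prox(v) = soft_thresh(-1.268, 0.1406) = -1.1274
f(x_3) = 4*(-1.1274)^2 + 11*(-1.1274) + 2.32*|-1.1274| = -4.7017


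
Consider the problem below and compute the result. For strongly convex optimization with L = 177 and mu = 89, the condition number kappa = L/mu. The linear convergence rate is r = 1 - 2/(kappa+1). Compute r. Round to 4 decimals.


Step 1: Compute the condition number.
kappa = L/mu = 177/89 = 1.9888
Step 2: Compute the convergence rate.
r = 1 - 2/(kappa + 1) = 1 - 2*mu/(L + mu) = (L - mu)/(L + mu) = 88/266 = 0.3308


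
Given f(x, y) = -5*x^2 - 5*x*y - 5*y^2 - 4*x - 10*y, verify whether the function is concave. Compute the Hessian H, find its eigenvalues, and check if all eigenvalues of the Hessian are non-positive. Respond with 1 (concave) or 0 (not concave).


The Hessian of f(x,y) = -5*x^2 - 5*x*y - 5*y^2 - 4*x - 10*y is:
H = [[-10, -5], [-5, -10]]
Trace = -10 - 10 = -20
Determinant = -10*-10 - (-5)^2 = 75
Discriminant = (-20)^2 - 4*75 = 100.0
Eigenvalues: lambda_1 = -15.0, lambda_2 = -5.0
The function is concave.

1


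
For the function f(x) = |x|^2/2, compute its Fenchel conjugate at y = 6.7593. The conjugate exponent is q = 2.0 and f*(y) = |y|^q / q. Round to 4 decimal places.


The conjugate exponent q satisfies 1/p + 1/q = 1.
p = 2, so q = 2/(2 - 1) = 2.0
|y|^q = 6.7593^2.0 = 45.6881
f*(6.7593) = 45.6881 / 2.0 = 22.8441


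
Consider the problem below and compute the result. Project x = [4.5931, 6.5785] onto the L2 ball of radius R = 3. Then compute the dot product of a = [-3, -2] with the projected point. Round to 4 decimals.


Step 1: Compute ||x|| (intermediates to 6 decimals).
||x|| = sqrt(4.5931^2 + 6.5785^2) = 8.023293
Step 2: Project.
Since ||x|| > R, scale = R/||x|| = 3/8.023293 = 0.373911, proj(x) = scale * x
proj(x) = [1.717411, 2.459774]
Step 3: Dot product.
a^T * proj(x) = -3*1.717411 - 2*2.459774 = -10.0718


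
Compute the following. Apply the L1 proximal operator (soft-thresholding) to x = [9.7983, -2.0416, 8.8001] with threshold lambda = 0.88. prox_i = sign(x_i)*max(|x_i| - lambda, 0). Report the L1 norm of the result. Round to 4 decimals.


Soft-thresholding with lambda = 0.88:
prox(9.7983) = sign(9.7983)*max(|9.7983| - 0.88, 0) = 8.9183
prox(-2.0416) = sign(-2.0416)*max(|-2.0416| - 0.88, 0) = -1.1616
prox(8.8001) = sign(8.8001)*max(|8.8001| - 0.88, 0) = 7.9201
prox(x) = [8.9183, -1.1616, 7.9201]
||prox(x)||_1 = 8.9183 + 1.1616 + 7.9201 = 18.0


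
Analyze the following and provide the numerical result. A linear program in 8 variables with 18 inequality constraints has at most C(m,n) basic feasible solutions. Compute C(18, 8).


Each vertex corresponds to some choice of n active constraints out of m, so the number of vertices is at most C(m, n) = m! / (n!(m-n)!).
m = 18, n = 8
Numerator: 18 * 17 * 16 * 15 * 14 * 13 * 12 * 11
Denominator: 8! = 40320
C(18, 8) = 43758


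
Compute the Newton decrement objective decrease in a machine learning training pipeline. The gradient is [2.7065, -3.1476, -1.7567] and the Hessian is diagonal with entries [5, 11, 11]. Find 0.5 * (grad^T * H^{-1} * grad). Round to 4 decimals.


Step 1: H is diagonal, so H^(-1) * g = [0.5413, -0.2861, -0.1597].
Step 2: g^T H^(-1) g = sum_i g_i^2 / H_ii
  = (2.7065)^2/5 + (-3.1476)^2/11 + (-1.7567)^2/11
  = 1.465 + 0.9007 + 0.2805 = 2.6462
Step 3: Objective decrease = 0.5 * g^T H^(-1) g = 1.3231


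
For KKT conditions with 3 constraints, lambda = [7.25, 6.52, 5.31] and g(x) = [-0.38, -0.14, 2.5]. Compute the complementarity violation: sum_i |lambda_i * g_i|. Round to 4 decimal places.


KKT complementary slackness check:
lambda_1 * g_1 = 7.25 * -0.38 = -2.755
lambda_2 * g_2 = 6.52 * -0.14 = -0.9128
lambda_3 * g_3 = 5.31 * 2.5 = 13.275
Total violation = 2.755 + 0.9128 + 13.275 = 16.9428


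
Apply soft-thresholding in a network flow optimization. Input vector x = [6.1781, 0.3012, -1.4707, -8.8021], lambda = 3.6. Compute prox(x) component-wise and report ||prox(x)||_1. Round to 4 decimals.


Soft-thresholding with lambda = 3.6:
prox(6.1781) = sign(6.1781)*max(|6.1781| - 3.6, 0) = 2.5781
prox(0.3012) = sign(0.3012)*max(|0.3012| - 3.6, 0) = 0.0
prox(-1.4707) = sign(-1.4707)*max(|-1.4707| - 3.6, 0) = 0.0
prox(-8.8021) = sign(-8.8021)*max(|-8.8021| - 3.6, 0) = -5.2021
prox(x) = [2.5781, 0.0, 0.0, -5.2021]
||prox(x)||_1 = 2.5781 + 0.0 + 0.0 + 5.2021 = 7.7802


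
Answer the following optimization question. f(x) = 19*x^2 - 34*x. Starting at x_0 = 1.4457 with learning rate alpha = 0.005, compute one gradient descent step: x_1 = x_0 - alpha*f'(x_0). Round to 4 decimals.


We compute the gradient at x_0 and apply the update.
f'(x) = 38*x - 34
f'(1.4457) = 38*1.4457 - 34 = 20.9366
x_1 = 1.4457 - 0.005*20.9366 = 1.341


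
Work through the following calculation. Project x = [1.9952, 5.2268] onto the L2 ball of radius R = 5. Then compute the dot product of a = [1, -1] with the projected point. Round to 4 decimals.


Step 1: Compute ||x|| (intermediates to 6 decimals).
||x|| = sqrt(1.9952^2 + 5.2268^2) = 5.594664
Step 2: Project.
Since ||x|| > R, scale = R/||x|| = 5/5.594664 = 0.893709, proj(x) = scale * x
proj(x) = [1.783128, 4.671238]
Step 3: Dot product.
a^T * proj(x) = 1*1.783128 - 1*4.671238 = -2.8881


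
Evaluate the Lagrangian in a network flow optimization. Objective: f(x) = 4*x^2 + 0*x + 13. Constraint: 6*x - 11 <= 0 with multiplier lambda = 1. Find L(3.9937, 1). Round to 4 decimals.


Step 1: Evaluate f(x).
f(3.9937) = 4*3.9937^2 + 0*3.9937 + 13 = 76.7986
Step 2: Evaluate g(x).
g(3.9937) = 6*3.9937 - 11 = 12.9622
Step 3: Compute Lagrangian.
L = 76.7986 + 1*12.9622 = 89.7608


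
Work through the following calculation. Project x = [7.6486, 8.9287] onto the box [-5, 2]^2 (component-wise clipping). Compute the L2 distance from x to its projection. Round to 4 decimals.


Project each component onto [-5, 2].
clip(7.6486) = 2.0, clip(8.9287) = 2.0
Projection = [2.0, 2.0]
Squared diffs: [31.9067, 48.0069]
Distance = sqrt(79.9136) = 8.9394


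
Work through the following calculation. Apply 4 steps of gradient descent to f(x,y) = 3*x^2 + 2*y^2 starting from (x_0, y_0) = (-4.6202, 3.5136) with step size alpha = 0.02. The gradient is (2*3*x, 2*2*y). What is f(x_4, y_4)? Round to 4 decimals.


Gradient descent on f(x,y) = 3*x^2 + 2*y^2.
Starting point: (-4.6202, 3.5136), alpha = 0.02
Step 1: grad_x = 2*3*-4.6202 = -27.7212, grad_y = 2*2*3.5136 = 14.0544
  x_1 = -4.6202 - 0.02*-27.7212 = -4.0658
  y_1 = 3.5136 - 0.02*14.0544 = 3.2325
Step 2: grad_x = 2*3*-4.0658 = -24.3947, grad_y = 2*2*3.2325 = 12.93
  x_2 = -4.0658 - 0.02*-24.3947 = -3.5779
  y_2 = 3.2325 - 0.02*12.93 = 2.9739
Step 3: grad_x = 2*3*-3.5779 = -21.4673, grad_y = 2*2*2.9739 = 11.8956
  x_3 = -3.5779 - 0.02*-21.4673 = -3.1485
  y_3 = 2.9739 - 0.02*11.8956 = 2.736
Step 4: grad_x = 2*3*-3.1485 = -18.8912, grad_y = 2*2*2.736 = 10.944
  x_4 = -3.1485 - 0.02*-18.8912 = -2.7707
  y_4 = 2.736 - 0.02*10.944 = 2.5171
f(-2.7707, 2.5171) = 3*(-2.7707)^2 + 2*2.5171^2 = 35.7023


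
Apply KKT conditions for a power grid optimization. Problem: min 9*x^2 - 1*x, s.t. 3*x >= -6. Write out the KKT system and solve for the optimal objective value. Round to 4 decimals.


Step 1: Try lambda = 0 (constraint inactive).
Stationarity: 2*9*x - 1 = 0
x* = 1/(2*9) = 1/18 = 0.0556 (rounded; the exact value 1/18 is used below)
Check constraint: 3*0.0556 = 0.1668 >= -6 -- satisfied.
Step 2: Compute optimal value.
f(x*) = 9*(1/18)^2 - 1*(1/18) = -0.0278


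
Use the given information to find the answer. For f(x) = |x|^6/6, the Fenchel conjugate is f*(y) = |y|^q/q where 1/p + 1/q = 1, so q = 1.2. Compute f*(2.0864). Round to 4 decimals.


The conjugate exponent q satisfies 1/p + 1/q = 1.
p = 6, so q = 6/(6 - 1) = 1.2
|y|^q = 2.0864^1.2 = 2.417
f*(2.0864) = 2.417 / 1.2 = 2.0142


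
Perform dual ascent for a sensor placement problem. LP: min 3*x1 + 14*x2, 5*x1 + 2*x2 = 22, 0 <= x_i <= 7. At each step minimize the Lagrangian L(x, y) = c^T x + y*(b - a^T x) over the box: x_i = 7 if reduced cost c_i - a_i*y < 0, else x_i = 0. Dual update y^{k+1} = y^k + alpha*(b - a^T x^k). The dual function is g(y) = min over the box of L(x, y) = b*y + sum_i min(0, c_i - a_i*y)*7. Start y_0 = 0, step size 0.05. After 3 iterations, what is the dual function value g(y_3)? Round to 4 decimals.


Dual ascent for LP: min 3*x1 + 14*x2, 5*x1 + 2*x2 = 22, 0 <= x_i <= 7
Step 1: y^k = 0.0, reduced costs: (3.0, 14.0)
  x^k = (0.0, 0.0), subgradient = b - a^T x = 22.0
  y^{k+1} = 0.0 + 0.05*22.0 = 1.1
Step 2: y^k = 1.1, reduced costs: (-2.5, 11.8)
  x^k = (7.0, 0.0), subgradient = b - a^T x = -13.0
  y^{k+1} = 1.1 + 0.05*-13.0 = 0.45
Step 3: y^k = 0.45, reduced costs: (0.75, 13.1)
  x^k = (0.0, 0.0), subgradient = b - a^T x = 22.0
  y^{k+1} = 0.45 + 0.05*22.0 = 1.55
Dual objective at y_3 = 1.55: reduced costs (-4.75, 10.9), box minimizer x = (7.0, 0.0)
g(y_3) = b*y + (c1 - a1*y)*x1 + (c2 - a2*y)*x2 = 22*1.55 + (-4.75)*7.0 + 10.9*0.0 = 34.1 - 33.25 + 0.0 = 0.85


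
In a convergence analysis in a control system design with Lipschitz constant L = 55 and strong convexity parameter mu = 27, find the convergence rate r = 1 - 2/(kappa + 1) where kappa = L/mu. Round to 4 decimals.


Step 1: Compute the condition number.
kappa = L/mu = 55/27 = 2.037
Step 2: Compute the convergence rate.
r = 1 - 2/(kappa + 1) = 1 - 2*mu/(L + mu) = (L - mu)/(L + mu) = 28/82 = 0.3415


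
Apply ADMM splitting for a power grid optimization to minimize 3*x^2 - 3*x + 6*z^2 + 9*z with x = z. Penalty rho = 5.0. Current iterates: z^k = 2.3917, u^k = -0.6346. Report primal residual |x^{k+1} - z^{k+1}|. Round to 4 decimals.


ADMM iteration with rho = 5.0, z^k = 2.3917, u^k = -0.6346
Step 1: x-update.
Minimize 3*x^2 - 3*x + (5.0/2)*(x - 2.3917 - 0.6346)^2
FOC: (2*3 + 5.0)*x = 3 + 5.0*(2.3917 + 0.6346)
x^{k+1} = 1.6483
Step 2: z-update.
Minimize 6*z^2 + 9*z + (5.0/2)*(1.6483 - z - 0.6346)^2
FOC: (2*6 + 5.0)*z = -9 + 5.0*(1.6483 - 0.6346)
z^{k+1} = -0.2313
Step 3: u-update.
u^{k+1} = -0.6346 + 1.6483 + 0.2313 = 1.245
Step 4: Primal residual = |1.6483 + 0.2313| = 1.8796


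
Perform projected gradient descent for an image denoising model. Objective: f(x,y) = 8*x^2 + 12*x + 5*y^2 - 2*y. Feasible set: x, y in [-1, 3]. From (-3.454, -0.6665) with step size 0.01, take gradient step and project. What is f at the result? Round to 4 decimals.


Step 1: Compute gradient at (-3.454, -0.6665).
grad_x = 2*8*-3.454 + 12 = -43.264
grad_y = 2*5*-0.6665 - 2 = -8.665
Step 2: Gradient step.
x_raw = -3.454 - 0.01*-43.264 = -3.0214
y_raw = -0.6665 - 0.01*-8.665 = -0.5799
Step 3: Project onto [-1, 3].
x_proj = clip(-3.0214) = -1.0
y_proj = clip(-0.5799) = -0.5799
Step 4: Evaluate f.
f(-1.0, -0.5799) = -1.1592


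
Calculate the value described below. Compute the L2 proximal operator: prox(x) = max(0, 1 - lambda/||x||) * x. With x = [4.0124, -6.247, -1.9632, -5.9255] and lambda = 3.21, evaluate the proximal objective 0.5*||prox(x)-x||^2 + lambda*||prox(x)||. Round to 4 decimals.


Step 1: Compute ||x||.
||x|| = 9.7
Step 2: Compute scaling factor.
scale = max(0, 1 - 3.21/9.7) = 0.6691
Step 3: prox(x) = [2.6846, -4.1797, -1.3135, -3.9646]
||prox(x)|| = 6.49
Step 4: Proximal objective.
0.5*||prox-x||^2 = 5.1521
lambda*||prox|| = 20.8329
Total = 25.985


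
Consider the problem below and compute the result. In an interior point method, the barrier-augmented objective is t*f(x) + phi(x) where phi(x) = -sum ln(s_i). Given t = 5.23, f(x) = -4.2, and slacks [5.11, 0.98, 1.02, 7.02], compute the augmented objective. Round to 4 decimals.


Step 1: Compute log-barrier.
ln values: [1.6312, -0.0202, 0.0198, 1.9488]
phi = -(1.6312 - 0.0202 + 0.0198 + 1.9488) = -3.5796
Step 2: Compute augmented objective.
t*f(x) = 5.23*-4.2 = -21.966
Total = -21.966 - 3.5796 = -25.5456


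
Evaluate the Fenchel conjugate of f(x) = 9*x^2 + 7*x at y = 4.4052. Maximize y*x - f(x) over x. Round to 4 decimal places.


f*(y) = sup_x {y*x - a*x^2 - b*x} = sup_x {(y-b)*x - a*x^2}
FOC: (y - b) - 2a*x = 0 => x* = (y - b)/(2a)
x* = (4.4052 - 7)/(2*9) = -0.1442
f*(4.4052) = (y-b)^2/(4a) = (4.4052 - 7)^2/(4*9)
= 6.733/36 = 0.187


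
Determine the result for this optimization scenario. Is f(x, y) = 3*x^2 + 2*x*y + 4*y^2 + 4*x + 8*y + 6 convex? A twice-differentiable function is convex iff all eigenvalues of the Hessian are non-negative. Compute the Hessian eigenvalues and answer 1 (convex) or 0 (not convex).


The Hessian of f(x,y) = 3*x^2 + 2*x*y + 4*y^2 + 4*x + 8*y + 6 is:
H = [[6, 2], [2, 8]]
Trace = 6 + 8 = 14
Determinant = 6*8 - (2)^2 = 44
Discriminant = (14)^2 - 4*44 = 20.0
Eigenvalues: lambda_1 = 4.7639, lambda_2 = 9.2361
The function is convex.

1


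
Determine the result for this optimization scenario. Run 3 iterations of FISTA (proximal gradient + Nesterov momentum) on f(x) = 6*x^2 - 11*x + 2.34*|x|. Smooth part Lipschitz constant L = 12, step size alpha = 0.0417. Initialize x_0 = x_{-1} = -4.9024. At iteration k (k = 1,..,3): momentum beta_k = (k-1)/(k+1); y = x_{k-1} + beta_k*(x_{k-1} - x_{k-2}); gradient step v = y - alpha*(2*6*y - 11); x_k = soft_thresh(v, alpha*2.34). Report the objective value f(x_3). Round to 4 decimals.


FISTA on f(x) = 6*x^2 - 11*x + 2.34*|x|
L = 12, alpha = 0.0417
Iteration 1: beta = 0.0, y = -4.9024 + 0.0*(-4.9024 + 4.9024) = -4.9024
  grad(y) = -69.8288, v = y - alpha*grad = -1.9905
  prox(v) = soft_thresh(-1.9905, 0.0976) = -1.893
Iteration 2: beta = 0.3333, y = -1.893 + 0.3333*(-1.893 + 4.9024) = -0.8898
  grad(y) = -21.6778, v = y - alpha*grad = 0.0141
  prox(v) = soft_thresh(0.0141, 0.0976) = 0.0
Iteration 3: beta = 0.5, y = 0.0 + 0.5*(0.0 + 1.893) = 0.9465
  grad(y) = 0.3578, v = y - alpha*grad = 0.9316
  prox(v) = soft_thresh(0.9316, 0.0976) = 0.834
f(x_3) = 6*0.834^2 - 11*0.834 + 2.34*|0.834| = -3.0491


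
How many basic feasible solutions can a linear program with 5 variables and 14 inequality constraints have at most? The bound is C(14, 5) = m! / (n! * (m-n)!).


Each vertex corresponds to some choice of n active constraints out of m, so the number of vertices is at most C(m, n) = m! / (n!(m-n)!).
m = 14, n = 5
Numerator: 14 * 13 * 12 * 11 * 10
Denominator: 5! = 120
C(14, 5) = 2002


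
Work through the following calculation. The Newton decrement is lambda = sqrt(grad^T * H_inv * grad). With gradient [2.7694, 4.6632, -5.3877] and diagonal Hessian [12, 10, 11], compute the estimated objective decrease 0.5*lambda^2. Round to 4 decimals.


Step 1: H is diagonal, so H^(-1) * g = [0.2308, 0.4663, -0.4898].
Step 2: g^T H^(-1) g = sum_i g_i^2 / H_ii
  = (2.7694)^2/12 + (4.6632)^2/10 + (-5.3877)^2/11
  = 0.6391 + 2.1745 + 2.6388 = 5.4525
Step 3: Objective decrease = 0.5 * g^T H^(-1) g = 2.7263


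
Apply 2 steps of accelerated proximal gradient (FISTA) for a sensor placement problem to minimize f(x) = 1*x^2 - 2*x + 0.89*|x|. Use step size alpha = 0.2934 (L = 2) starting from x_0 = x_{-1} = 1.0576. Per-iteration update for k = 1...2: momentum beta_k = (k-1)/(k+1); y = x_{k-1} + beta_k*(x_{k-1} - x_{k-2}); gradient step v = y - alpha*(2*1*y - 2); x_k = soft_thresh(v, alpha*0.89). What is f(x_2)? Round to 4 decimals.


FISTA on f(x) = 1*x^2 - 2*x + 0.89*|x|
L = 2, alpha = 0.2934
Iteration 1: beta = 0.0, y = 1.0576 + 0.0*(1.0576 - 1.0576) = 1.0576
  grad(y) = 0.1152, v = y - alpha*grad = 1.0238
  prox(v) = soft_thresh(1.0238, 0.2611) = 0.7627
Iteration 2: beta = 0.3333, y = 0.7627 + 0.3333*(0.7627 - 1.0576) = 0.6644
  grad(y) = -0.6713, v = y - alpha*grad = 0.8613
  prox(v) = soft_thresh(0.8613, 0.2611) = 0.6002
f(x_2) = 1*0.6002^2 - 2*0.6002 + 0.89*|0.6002| = -0.306


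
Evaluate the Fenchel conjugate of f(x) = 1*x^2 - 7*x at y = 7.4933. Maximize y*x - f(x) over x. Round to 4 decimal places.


f*(y) = sup_x {y*x - a*x^2 - b*x} = sup_x {(y-b)*x - a*x^2}
FOC: (y - b) - 2a*x = 0 => x* = (y - b)/(2a)
x* = (7.4933 + 7)/(2*1) = 7.2467
f*(7.4933) = (y-b)^2/(4a) = (7.4933 + 7)^2/(4*1)
= 210.0557/4 = 52.5139


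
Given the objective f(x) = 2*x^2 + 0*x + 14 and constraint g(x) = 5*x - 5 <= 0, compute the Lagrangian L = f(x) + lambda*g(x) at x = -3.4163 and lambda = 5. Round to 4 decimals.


Step 1: Evaluate f(x).
f(-3.4163) = 2*(-3.4163)^2 + 0*(-3.4163) + 14 = 37.3422
Step 2: Evaluate g(x).
g(-3.4163) = 5*-3.4163 - 5 = -22.0815
Step 3: Compute Lagrangian.
L = 37.3422 + 5*-22.0815 = -73.0653


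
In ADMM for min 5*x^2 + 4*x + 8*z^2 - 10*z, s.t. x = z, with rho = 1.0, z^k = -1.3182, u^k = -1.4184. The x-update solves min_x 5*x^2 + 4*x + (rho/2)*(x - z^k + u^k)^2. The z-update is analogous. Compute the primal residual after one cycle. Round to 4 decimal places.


ADMM iteration with rho = 1.0, z^k = -1.3182, u^k = -1.4184
Step 1: x-update.
Minimize 5*x^2 + 4*x + (1.0/2)*(x + 1.3182 - 1.4184)^2
FOC: (2*5 + 1.0)*x = -4 + 1.0*(-1.3182 + 1.4184)
x^{k+1} = -0.3545
Step 2: z-update.
Minimize 8*z^2 - 10*z + (1.0/2)*(-0.3545 - z - 1.4184)^2
FOC: (2*8 + 1.0)*z = 10 + 1.0*(-0.3545 - 1.4184)
z^{k+1} = 0.4839
Step 3: u-update.
u^{k+1} = -1.4184 - 0.3545 - 0.4839 = -2.2569
Step 4: Primal residual = |-0.3545 - 0.4839| = 0.8385


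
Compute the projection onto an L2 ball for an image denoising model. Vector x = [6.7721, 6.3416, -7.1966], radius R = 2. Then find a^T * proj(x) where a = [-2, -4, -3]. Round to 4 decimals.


Step 1: Compute ||x|| (intermediates to 6 decimals).
||x|| = sqrt(6.7721^2 + 6.3416^2 + (-7.1966)^2) = 11.741732
Step 2: Project.
Since ||x|| > R, scale = R/||x|| = 2/11.741732 = 0.170333, proj(x) = scale * x
proj(x) = [1.153512, 1.080184, -1.225818]
Step 3: Dot product.
a^T * proj(x) = -2*1.153512 - 4*1.080184 - 3*(-1.225818) = -2.9503


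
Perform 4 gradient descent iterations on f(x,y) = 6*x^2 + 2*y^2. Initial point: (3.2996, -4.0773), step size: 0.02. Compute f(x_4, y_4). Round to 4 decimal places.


Gradient descent on f(x,y) = 6*x^2 + 2*y^2.
Starting point: (3.2996, -4.0773), alpha = 0.02
Step 1: grad_x = 2*6*3.2996 = 39.5952, grad_y = 2*2*-4.0773 = -16.3092
  x_1 = 3.2996 - 0.02*39.5952 = 2.5077
  y_1 = -4.0773 - 0.02*-16.3092 = -3.7511
Step 2: grad_x = 2*6*2.5077 = 30.0924, grad_y = 2*2*-3.7511 = -15.0045
  x_2 = 2.5077 - 0.02*30.0924 = 1.9058
  y_2 = -3.7511 - 0.02*-15.0045 = -3.451
Step 3: grad_x = 2*6*1.9058 = 22.8702, grad_y = 2*2*-3.451 = -13.8041
  x_3 = 1.9058 - 0.02*22.8702 = 1.4484
  y_3 = -3.451 - 0.02*-13.8041 = -3.1749
Step 4: grad_x = 2*6*1.4484 = 17.3813, grad_y = 2*2*-3.1749 = -12.6998
  x_4 = 1.4484 - 0.02*17.3813 = 1.1008
  y_4 = -3.1749 - 0.02*-12.6998 = -2.9209
f(1.1008, -2.9209) = 6*1.1008^2 + 2*(-2.9209)^2 = 24.3347


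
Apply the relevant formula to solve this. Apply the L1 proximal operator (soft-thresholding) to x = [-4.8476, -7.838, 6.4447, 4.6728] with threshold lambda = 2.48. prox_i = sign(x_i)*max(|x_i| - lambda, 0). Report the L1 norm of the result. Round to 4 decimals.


Soft-thresholding with lambda = 2.48:
prox(-4.8476) = sign(-4.8476)*max(|-4.8476| - 2.48, 0) = -2.3676
prox(-7.838) = sign(-7.838)*max(|-7.838| - 2.48, 0) = -5.358
prox(6.4447) = sign(6.4447)*max(|6.4447| - 2.48, 0) = 3.9647
prox(4.6728) = sign(4.6728)*max(|4.6728| - 2.48, 0) = 2.1928
prox(x) = [-2.3676, -5.358, 3.9647, 2.1928]
||prox(x)||_1 = 2.3676 + 5.358 + 3.9647 + 2.1928 = 13.8831


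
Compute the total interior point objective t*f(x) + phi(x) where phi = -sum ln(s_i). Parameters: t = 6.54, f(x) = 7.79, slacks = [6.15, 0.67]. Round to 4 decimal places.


Step 1: Compute log-barrier.
ln values: [1.8165, -0.4005]
phi = -(1.8165 - 0.4005) = -1.416
Step 2: Compute augmented objective.
t*f(x) = 6.54*7.79 = 50.9466
Total = 50.9466 - 1.416 = 49.5306


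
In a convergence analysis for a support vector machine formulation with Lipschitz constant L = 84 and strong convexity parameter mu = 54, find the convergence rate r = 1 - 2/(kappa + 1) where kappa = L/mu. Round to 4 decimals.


Step 1: Compute the condition number.
kappa = L/mu = 84/54 = 1.5556
Step 2: Compute the convergence rate.
r = 1 - 2/(kappa + 1) = 1 - 2*mu/(L + mu) = (L - mu)/(L + mu) = 30/138 = 0.2174


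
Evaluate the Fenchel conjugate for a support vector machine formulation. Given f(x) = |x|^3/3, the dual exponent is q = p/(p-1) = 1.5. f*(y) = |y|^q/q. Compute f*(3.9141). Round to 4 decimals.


The conjugate exponent q satisfies 1/p + 1/q = 1.
p = 3, so q = 3/(3 - 1) = 1.5
|y|^q = 3.9141^1.5 = 7.7437
f*(3.9141) = 7.7437 / 1.5 = 5.1625


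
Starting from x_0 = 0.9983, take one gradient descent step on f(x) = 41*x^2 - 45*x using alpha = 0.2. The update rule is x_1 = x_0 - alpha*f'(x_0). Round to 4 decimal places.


We compute the gradient at x_0 and apply the update.
f'(x) = 82*x - 45
f'(0.9983) = 82*0.9983 - 45 = 36.8606
x_1 = 0.9983 - 0.2*36.8606 = -6.3738


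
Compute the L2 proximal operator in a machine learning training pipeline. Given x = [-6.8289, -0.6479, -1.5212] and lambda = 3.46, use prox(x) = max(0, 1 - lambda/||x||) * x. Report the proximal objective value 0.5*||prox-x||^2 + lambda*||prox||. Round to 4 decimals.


Step 1: Compute ||x||.
||x|| = 7.0262
Step 2: Compute scaling factor.
scale = max(0, 1 - 3.46/7.0262) = 0.5076
Step 3: prox(x) = [-3.4661, -0.3288, -0.7721]
||prox(x)|| = 3.5662
Step 4: Proximal objective.
0.5*||prox-x||^2 = 5.9858
lambda*||prox|| = 12.3391
Total = 18.3249


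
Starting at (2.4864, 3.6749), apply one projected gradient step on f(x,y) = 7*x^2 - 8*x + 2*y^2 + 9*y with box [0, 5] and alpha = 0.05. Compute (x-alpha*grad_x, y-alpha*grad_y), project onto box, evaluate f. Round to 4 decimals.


Step 1: Compute gradient at (2.4864, 3.6749).
grad_x = 2*7*2.4864 - 8 = 26.8096
grad_y = 2*2*3.6749 + 9 = 23.6996
Step 2: Gradient step.
x_raw = 2.4864 - 0.05*26.8096 = 1.1459
y_raw = 3.6749 - 0.05*23.6996 = 2.4899
Step 3: Project onto [0, 5].
x_proj = clip(1.1459) = 1.1459
y_proj = clip(2.4899) = 2.4899
Step 4: Evaluate f.
f(1.1459, 2.4899) = 34.8333


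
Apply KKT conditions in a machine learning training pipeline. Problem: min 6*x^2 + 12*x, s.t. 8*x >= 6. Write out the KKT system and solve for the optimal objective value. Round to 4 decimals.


Step 1: Try lambda = 0 (constraint inactive).
x_unc = -12/(2*6) = -1.0
Check: 8*-1.0 = -8.0 < 6 -- violated!
Step 2: Constraint must be active: 8*x = 6
x* = 6/8 = 0.75
lambda = (2*6*0.75 + 12)/8 = 2.625
Step 3: Compute optimal value.
f(x*) = 6*0.75^2 + 12*0.75 = 12.375


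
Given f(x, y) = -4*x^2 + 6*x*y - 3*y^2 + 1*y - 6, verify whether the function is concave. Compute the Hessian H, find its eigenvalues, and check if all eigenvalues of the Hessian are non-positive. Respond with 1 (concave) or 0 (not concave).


The Hessian of f(x,y) = -4*x^2 + 6*x*y - 3*y^2 + 1*y - 6 is:
H = [[-8, 6], [6, -6]]
Trace = -8 - 6 = -14
Determinant = -8*-6 - (6)^2 = 12
Discriminant = (-14)^2 - 4*12 = 148.0
Eigenvalues: lambda_1 = -13.0828, lambda_2 = -0.9172
The function is concave.

1


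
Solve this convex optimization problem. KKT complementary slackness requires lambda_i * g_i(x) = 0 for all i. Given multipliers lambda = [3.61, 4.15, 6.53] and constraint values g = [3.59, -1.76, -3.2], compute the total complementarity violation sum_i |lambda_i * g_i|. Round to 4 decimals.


KKT complementary slackness check:
lambda_1 * g_1 = 3.61 * 3.59 = 12.9599
lambda_2 * g_2 = 4.15 * -1.76 = -7.304
lambda_3 * g_3 = 6.53 * -3.2 = -20.896
Total violation = 12.9599 + 7.304 + 20.896 = 41.1599


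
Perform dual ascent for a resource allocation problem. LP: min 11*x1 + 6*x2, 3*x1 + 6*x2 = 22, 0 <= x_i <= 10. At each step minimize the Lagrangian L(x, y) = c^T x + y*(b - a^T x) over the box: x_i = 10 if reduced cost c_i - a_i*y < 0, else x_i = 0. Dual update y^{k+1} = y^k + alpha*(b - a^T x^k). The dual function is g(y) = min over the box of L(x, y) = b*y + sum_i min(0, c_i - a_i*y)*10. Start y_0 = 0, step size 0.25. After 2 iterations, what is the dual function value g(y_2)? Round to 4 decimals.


Dual ascent for LP: min 11*x1 + 6*x2, 3*x1 + 6*x2 = 22, 0 <= x_i <= 10
Step 1: y^k = 0.0, reduced costs: (11.0, 6.0)
  x^k = (0.0, 0.0), subgradient = b - a^T x = 22.0
  y^{k+1} = 0.0 + 0.25*22.0 = 5.5
Step 2: y^k = 5.5, reduced costs: (-5.5, -27.0)
  x^k = (10.0, 10.0), subgradient = b - a^T x = -68.0
  y^{k+1} = 5.5 + 0.25*-68.0 = -11.5
Dual objective at y_2 = -11.5: reduced costs (45.5, 75.0), box minimizer x = (0.0, 0.0)
g(y_2) = b*y + (c1 - a1*y)*x1 + (c2 - a2*y)*x2 = 22*(-11.5) + 45.5*0.0 + 75.0*0.0 = -253.0 + 0.0 + 0.0 = -253.0


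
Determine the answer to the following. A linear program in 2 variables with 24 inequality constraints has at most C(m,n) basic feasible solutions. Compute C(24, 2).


Each vertex corresponds to some choice of n active constraints out of m, so the number of vertices is at most C(m, n) = m! / (n!(m-n)!).
m = 24, n = 2
Numerator: 24 * 23
Denominator: 2! = 2
C(24, 2) = 276


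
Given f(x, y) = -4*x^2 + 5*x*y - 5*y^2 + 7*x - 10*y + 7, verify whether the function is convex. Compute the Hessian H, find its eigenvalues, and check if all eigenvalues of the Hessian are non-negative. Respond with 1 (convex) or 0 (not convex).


The Hessian of f(x,y) = -4*x^2 + 5*x*y - 5*y^2 + 7*x - 10*y + 7 is:
H = [[-8, 5], [5, -10]]
Trace = -8 - 10 = -18
Determinant = -8*-10 - (5)^2 = 55
Discriminant = (-18)^2 - 4*55 = 104.0
Eigenvalues: lambda_1 = -14.099, lambda_2 = -3.901
The function is not convex.

0


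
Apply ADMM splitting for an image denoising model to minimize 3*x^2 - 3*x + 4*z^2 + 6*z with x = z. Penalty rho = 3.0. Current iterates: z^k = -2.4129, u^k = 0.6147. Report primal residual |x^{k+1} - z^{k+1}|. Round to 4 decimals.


ADMM iteration with rho = 3.0, z^k = -2.4129, u^k = 0.6147
Step 1: x-update.
Minimize 3*x^2 - 3*x + (3.0/2)*(x + 2.4129 + 0.6147)^2
FOC: (2*3 + 3.0)*x = 3 + 3.0*(-2.4129 - 0.6147)
x^{k+1} = -0.6759
Step 2: z-update.
Minimize 4*z^2 + 6*z + (3.0/2)*(-0.6759 - z + 0.6147)^2
FOC: (2*4 + 3.0)*z = -6 + 3.0*(-0.6759 + 0.6147)
z^{k+1} = -0.5621
Step 3: u-update.
u^{k+1} = 0.6147 - 0.6759 + 0.5621 = 0.501
Step 4: Primal residual = |-0.6759 + 0.5621| = 0.1137


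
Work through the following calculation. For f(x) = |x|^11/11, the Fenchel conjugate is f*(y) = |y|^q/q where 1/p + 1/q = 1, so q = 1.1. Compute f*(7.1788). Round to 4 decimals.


The conjugate exponent q satisfies 1/p + 1/q = 1.
p = 11, so q = 11/(11 - 1) = 1.1
|y|^q = 7.1788^1.1 = 8.7429
f*(7.1788) = 8.7429 / 1.1 = 7.9481


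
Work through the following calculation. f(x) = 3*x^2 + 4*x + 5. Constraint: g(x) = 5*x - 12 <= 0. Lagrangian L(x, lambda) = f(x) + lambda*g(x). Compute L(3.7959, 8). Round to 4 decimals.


Step 1: Evaluate f(x).
f(3.7959) = 3*3.7959^2 + 4*3.7959 + 5 = 63.4102
Step 2: Evaluate g(x).
g(3.7959) = 5*3.7959 - 12 = 6.9795
Step 3: Compute Lagrangian.
L = 63.4102 + 8*6.9795 = 119.2462


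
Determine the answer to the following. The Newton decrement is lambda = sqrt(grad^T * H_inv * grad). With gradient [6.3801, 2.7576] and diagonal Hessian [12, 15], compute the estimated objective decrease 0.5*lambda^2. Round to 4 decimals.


Step 1: H is diagonal, so H^(-1) * g = [0.5317, 0.1838].
Step 2: g^T H^(-1) g = sum_i g_i^2 / H_ii
  = (6.3801)^2/12 + (2.7576)^2/15
  = 3.3921 + 0.507 = 3.8991
Step 3: Objective decrease = 0.5 * g^T H^(-1) g = 1.9495


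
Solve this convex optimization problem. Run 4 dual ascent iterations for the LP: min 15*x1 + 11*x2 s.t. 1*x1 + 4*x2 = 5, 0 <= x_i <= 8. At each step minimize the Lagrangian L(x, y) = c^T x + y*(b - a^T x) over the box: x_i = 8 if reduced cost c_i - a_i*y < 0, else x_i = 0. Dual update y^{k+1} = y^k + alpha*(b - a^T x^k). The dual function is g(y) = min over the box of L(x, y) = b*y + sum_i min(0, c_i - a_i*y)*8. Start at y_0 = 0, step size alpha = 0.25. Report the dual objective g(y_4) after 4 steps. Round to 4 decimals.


Dual ascent for LP: min 15*x1 + 11*x2, 1*x1 + 4*x2 = 5, 0 <= x_i <= 8
Step 1: y^k = 0.0, reduced costs: (15.0, 11.0)
  x^k = (0.0, 0.0), subgradient = b - a^T x = 5.0
  y^{k+1} = 0.0 + 0.25*5.0 = 1.25
Step 2: y^k = 1.25, reduced costs: (13.75, 6.0)
  x^k = (0.0, 0.0), subgradient = b - a^T x = 5.0
  y^{k+1} = 1.25 + 0.25*5.0 = 2.5
Step 3: y^k = 2.5, reduced costs: (12.5, 1.0)
  x^k = (0.0, 0.0), subgradient = b - a^T x = 5.0
  y^{k+1} = 2.5 + 0.25*5.0 = 3.75
Step 4: y^k = 3.75, reduced costs: (11.25, -4.0)
  x^k = (0.0, 8.0), subgradient = b - a^T x = -27.0
  y^{k+1} = 3.75 + 0.25*-27.0 = -3.0
Dual objective at y_4 = -3.0: reduced costs (18.0, 23.0), box minimizer x = (0.0, 0.0)
g(y_4) = b*y + (c1 - a1*y)*x1 + (c2 - a2*y)*x2 = 5*(-3.0) + 18.0*0.0 + 23.0*0.0 = -15.0 + 0.0 + 0.0 = -15.0


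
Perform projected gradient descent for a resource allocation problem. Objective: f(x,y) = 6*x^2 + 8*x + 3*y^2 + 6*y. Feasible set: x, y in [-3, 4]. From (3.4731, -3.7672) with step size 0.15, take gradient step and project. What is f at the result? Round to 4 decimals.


Step 1: Compute gradient at (3.4731, -3.7672).
grad_x = 2*6*3.4731 + 8 = 49.6772
grad_y = 2*3*-3.7672 + 6 = -16.6032
Step 2: Gradient step.
x_raw = 3.4731 - 0.15*49.6772 = -3.9785
y_raw = -3.7672 - 0.15*-16.6032 = -1.2767
Step 3: Project onto [-3, 4].
x_proj = clip(-3.9785) = -3.0
y_proj = clip(-1.2767) = -1.2767
Step 4: Evaluate f.
f(-3.0, -1.2767) = 27.2297


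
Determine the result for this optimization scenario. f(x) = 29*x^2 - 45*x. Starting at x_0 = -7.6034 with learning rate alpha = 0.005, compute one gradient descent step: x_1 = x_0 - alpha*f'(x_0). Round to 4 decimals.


We compute the gradient at x_0 and apply the update.
f'(x) = 58*x - 45
f'(-7.6034) = 58*-7.6034 - 45 = -485.9972
x_1 = -7.6034 - 0.005*-485.9972 = -5.1734


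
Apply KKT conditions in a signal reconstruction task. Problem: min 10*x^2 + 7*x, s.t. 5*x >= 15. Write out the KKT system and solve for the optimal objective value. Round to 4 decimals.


Step 1: Try lambda = 0 (constraint inactive).
x_unc = -7/(2*10) = -0.35
Check: 5*-0.35 = -1.75 < 15 -- violated!
Step 2: Constraint must be active: 5*x = 15
x* = 15/5 = 3.0
lambda = (2*10*3.0 + 7)/5 = 13.4
Step 3: Compute optimal value.
f(x*) = 10*3.0^2 + 7*3.0 = 111.0


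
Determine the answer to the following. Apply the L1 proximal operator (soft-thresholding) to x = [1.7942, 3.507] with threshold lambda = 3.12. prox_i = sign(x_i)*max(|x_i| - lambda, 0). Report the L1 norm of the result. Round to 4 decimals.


Soft-thresholding with lambda = 3.12:
prox(1.7942) = sign(1.7942)*max(|1.7942| - 3.12, 0) = 0.0
prox(3.507) = sign(3.507)*max(|3.507| - 3.12, 0) = 0.387
prox(x) = [0.0, 0.387]
||prox(x)||_1 = 0.0 + 0.387 = 0.387


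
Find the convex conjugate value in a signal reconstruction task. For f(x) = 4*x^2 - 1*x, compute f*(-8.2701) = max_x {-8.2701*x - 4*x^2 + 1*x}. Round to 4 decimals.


f*(y) = sup_x {y*x - a*x^2 - b*x} = sup_x {(y-b)*x - a*x^2}
FOC: (y - b) - 2a*x = 0 => x* = (y - b)/(2a)
x* = (-8.2701 + 1)/(2*4) = -0.9088
f*(-8.2701) = (y-b)^2/(4a) = (-8.2701 + 1)^2/(4*4)
= 52.8544/16 = 3.3034


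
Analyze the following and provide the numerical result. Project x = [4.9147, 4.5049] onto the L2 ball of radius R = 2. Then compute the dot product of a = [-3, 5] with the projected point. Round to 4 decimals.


Step 1: Compute ||x|| (intermediates to 6 decimals).
||x|| = sqrt(4.9147^2 + 4.5049^2) = 6.666963
Step 2: Project.
Since ||x|| > R, scale = R/||x|| = 2/6.666963 = 0.299987, proj(x) = scale * x
proj(x) = [1.474346, 1.351411]
Step 3: Dot product.
a^T * proj(x) = -3*1.474346 + 5*1.351411 = 2.334


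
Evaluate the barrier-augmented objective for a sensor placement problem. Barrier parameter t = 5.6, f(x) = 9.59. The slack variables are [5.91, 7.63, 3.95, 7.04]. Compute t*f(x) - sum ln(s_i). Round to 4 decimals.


Step 1: Compute log-barrier.
ln values: [1.7766, 2.0321, 1.3737, 1.9516]
phi = -(1.7766 + 2.0321 + 1.3737 + 1.9516) = -7.1341
Step 2: Compute augmented objective.
t*f(x) = 5.6*9.59 = 53.704
Total = 53.704 - 7.1341 = 46.5699


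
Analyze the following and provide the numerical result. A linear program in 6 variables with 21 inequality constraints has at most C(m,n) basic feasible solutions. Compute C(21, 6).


Each vertex corresponds to some choice of n active constraints out of m, so the number of vertices is at most C(m, n) = m! / (n!(m-n)!).
m = 21, n = 6
Numerator: 21 * 20 * 19 * 18 * 17 * 16
Denominator: 6! = 720
C(21, 6) = 54264


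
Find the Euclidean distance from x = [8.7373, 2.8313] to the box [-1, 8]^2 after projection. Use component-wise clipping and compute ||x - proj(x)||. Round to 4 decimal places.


Project each component onto [-1, 8].
clip(8.7373) = 8.0, clip(2.8313) = 2.8313
Projection = [8.0, 2.8313]
Squared diffs: [0.5436, 0.0]
Distance = sqrt(0.5436) = 0.7373


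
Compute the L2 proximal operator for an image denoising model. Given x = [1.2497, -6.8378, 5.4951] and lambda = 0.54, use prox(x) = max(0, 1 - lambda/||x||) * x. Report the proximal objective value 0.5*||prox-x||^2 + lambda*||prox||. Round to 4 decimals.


Step 1: Compute ||x||.
||x|| = 8.8608
Step 2: Compute scaling factor.
scale = max(0, 1 - 0.54/8.8608) = 0.9391
Step 3: prox(x) = [1.1735, -6.4211, 5.1602]
||prox(x)|| = 8.3208
Step 4: Proximal objective.
0.5*||prox-x||^2 = 0.1458
lambda*||prox|| = 4.4932
Total = 4.639
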